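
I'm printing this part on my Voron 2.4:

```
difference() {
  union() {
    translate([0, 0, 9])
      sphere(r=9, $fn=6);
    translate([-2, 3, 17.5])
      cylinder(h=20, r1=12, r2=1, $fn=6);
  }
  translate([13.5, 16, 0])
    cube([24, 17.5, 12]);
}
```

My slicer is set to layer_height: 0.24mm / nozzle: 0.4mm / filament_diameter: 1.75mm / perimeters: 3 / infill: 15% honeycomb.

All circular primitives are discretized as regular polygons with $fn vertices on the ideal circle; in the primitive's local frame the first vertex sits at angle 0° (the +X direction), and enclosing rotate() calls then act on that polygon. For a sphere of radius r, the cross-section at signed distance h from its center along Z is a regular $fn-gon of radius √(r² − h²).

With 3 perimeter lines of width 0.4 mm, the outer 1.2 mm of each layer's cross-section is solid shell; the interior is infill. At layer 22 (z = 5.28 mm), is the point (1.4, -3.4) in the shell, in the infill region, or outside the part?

infill

At z = 5.28 mm: the r=9 sphere slices to a regular 6-gon of circumradius 8.195 (√(r²−h²) with h=3.72 from center); the cone at (-2, 3) does not reach this height (z outside [17.5, 37.5]); Combining (union): only the r=9 sphere is present, so the union is just that shape — 1 connected region; the cube at (13.5, 16) is present — its section is the full 24×17.5 rectangle; Taking the first minus the rest: starting from that combined region, the 24×17.5 cube at (13.5, 16) misses the remaining region (no effect) — 1 connected region. Overall, the cross-section is a single solid region. The nearest boundary edge runs (4.10, -7.10)→(-4.10, -7.10); distance from the point to it = 3.70 mm. The point is inside the cross-section and 3.70 mm from the nearest boundary — more than the 1.2 mm shell width (3 × 0.4), so it's in the infill interior.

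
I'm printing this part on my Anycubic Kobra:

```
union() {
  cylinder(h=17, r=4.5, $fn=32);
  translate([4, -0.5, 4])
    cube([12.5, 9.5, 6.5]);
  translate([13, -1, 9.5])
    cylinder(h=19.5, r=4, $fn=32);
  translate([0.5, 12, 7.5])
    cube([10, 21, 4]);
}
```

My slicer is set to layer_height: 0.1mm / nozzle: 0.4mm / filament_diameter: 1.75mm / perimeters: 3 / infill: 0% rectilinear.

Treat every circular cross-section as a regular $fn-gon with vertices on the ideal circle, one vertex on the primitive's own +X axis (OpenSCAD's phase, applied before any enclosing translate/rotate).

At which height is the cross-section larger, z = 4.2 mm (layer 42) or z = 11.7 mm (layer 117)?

Layer 42 (z = 4.2): the r=4.5 cylinder gives a regular 32-gon of circumradius 4.5 (constant along its height) (area = (32/2)·4.500²·sin(360°/32) = 63.21 mm²); the cube at (4, -0.5) (footprint 12.5×9.5) is included at this height (area 118.75 mm²); the cylinder at (13, -1) does not reach this height (z outside [9.5, 29]); the cube at (0.5, 12) does not reach this height (z outside [7.5, 11.5]); Taking the union: the regions partially overlap — summed areas 181.96 mm² minus the doubly-counted overlap 0.90 mm² gives 181.06 mm² — area = 181.06 mm². So its area = 181.06 mm². Layer 117 (z = 11.7): the r=4.5 cylinder contributes a regular 32-gon of circumradius 4.5 (area = (32/2)·4.500²·sin(360°/32) = 63.21 mm²); the cube at (4, -0.5) does not reach this height (z outside [4, 10.5]); the r=4 cylinder at (13, -1) gives a regular 32-gon of circumradius 4 (constant along its height) (area = (32/2)·4.000²·sin(360°/32) = 49.94 mm²); the cube at (0.5, 12) does not reach this height (z outside [7.5, 11.5]); Merging all regions: the 2 present regions are separate (no shared area or edge), so areas and boundary lengths simply add and each stays a separate island — area = 113.15 mm². So its area = 113.15 mm². Layer 42 is larger (181.06 vs 113.15 mm²).

layer 42 (z = 4.2 mm)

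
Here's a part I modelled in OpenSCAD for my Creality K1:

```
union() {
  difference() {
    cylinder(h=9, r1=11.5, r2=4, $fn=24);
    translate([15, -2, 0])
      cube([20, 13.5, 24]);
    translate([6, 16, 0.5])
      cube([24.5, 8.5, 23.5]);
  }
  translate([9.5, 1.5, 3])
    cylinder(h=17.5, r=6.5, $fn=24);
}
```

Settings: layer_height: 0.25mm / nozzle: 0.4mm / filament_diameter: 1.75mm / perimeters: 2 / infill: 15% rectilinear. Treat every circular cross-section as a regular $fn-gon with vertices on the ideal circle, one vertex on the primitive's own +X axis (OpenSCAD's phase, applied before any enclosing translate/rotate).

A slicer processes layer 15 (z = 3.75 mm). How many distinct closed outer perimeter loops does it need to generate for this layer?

At z = 3.75 mm: the cone: at t=0.417 of its height the radius interpolates to r₁+(r₂−r₁)t = 8.375, giving a regular 24-gon of that circumradius; the cube at (15, -2) (footprint 20×13.5) is included at this height; the cube at (6, 16) is present — its section is the full 24.5×8.5 rectangle; After the difference (first − rest): starting from the cone, the 20×13.5 cube at (15, -2) misses the remaining region (no effect); the 24.5×8.5 cube at (6, 16) misses the remaining region (no effect) — 1 connected region; the r=6.5 cylinder at (9.5, 1.5) contributes a regular 24-gon of circumradius 6.5; Merging all regions: the regions partially overlap (shared area 39.83 mm²), so overlapping operands fuse into one piece — 1 connected region. The result has 1 disconnected region.

1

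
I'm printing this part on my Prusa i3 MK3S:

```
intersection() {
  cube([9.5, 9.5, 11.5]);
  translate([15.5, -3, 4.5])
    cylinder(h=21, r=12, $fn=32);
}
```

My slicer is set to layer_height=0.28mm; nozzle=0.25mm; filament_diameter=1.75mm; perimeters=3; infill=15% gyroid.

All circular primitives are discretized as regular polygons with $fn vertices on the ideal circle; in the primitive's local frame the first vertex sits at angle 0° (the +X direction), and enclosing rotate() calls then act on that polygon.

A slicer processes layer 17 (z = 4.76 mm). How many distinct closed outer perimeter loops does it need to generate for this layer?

At z = 4.76 mm: the cube (footprint 9.5×9.5) is included at this height; the cylinder at (15.5, -3): section is a regular 32-gon, circumradius r=12; Keeping only the common overlap: the r=12 cylinder at (15.5, -3) partially overlaps the 9.5×9.5 cube; clipping to the common part keeps 26.23 mm² — 1 connected region. The result has 1 disconnected region.

1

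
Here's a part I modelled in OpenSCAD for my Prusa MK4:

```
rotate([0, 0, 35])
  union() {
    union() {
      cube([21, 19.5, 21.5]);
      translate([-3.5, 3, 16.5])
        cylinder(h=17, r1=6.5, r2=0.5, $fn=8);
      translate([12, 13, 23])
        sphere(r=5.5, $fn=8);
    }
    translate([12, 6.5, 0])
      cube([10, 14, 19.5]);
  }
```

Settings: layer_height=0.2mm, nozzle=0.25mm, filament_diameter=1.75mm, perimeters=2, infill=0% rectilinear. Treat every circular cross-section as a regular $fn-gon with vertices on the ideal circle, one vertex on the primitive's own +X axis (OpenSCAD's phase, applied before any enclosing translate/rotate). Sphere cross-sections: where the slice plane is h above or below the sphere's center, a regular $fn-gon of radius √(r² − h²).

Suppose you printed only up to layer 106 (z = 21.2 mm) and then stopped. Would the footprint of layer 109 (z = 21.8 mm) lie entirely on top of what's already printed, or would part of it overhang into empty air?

Compare the two slices. At z = 21.2: the cube is present — its section is the full 21×19.5 rectangle (area 409.50 mm²); the cone at (-3.5, 3): at t=0.276 of its height the radius interpolates to r₁+(r₂−r₁)t = 4.841, giving a regular 8-gon of that circumradius (area = (8/2)·4.841²·sin(360°/8) = 66.29 mm²); the r=5.5 sphere at (12, 13) contributes a regular 8-gon of circumradius √(5.5²−1.8²) = 5.197 (area = (8/2)·5.197²·sin(360°/8) = 76.40 mm²); Merging all regions: the regions partially overlap — summed areas 552.19 mm² minus the doubly-counted overlap 80.73 mm² gives 471.46 mm² — area = 471.46 mm²; the cube at (12, 6.5) is not intersected at this z (z outside [0, 19.5]); Taking the union: only the result so far is present, so the union is just that shape — area = 471.46 mm²; (whole slice rotated 35° about Z — lengths, areas and connectivity unchanged). At z = 21.8: the cube is absent (z outside [0, 21.5]); the cone at (-3.5, 3): at t=0.312 of its height the radius interpolates to r₁+(r₂−r₁)t = 4.629, giving a regular 8-gon of that circumradius (area = (8/2)·4.629²·sin(360°/8) = 60.62 mm²); the sphere at (12, 13): section is a regular 8-gon, circumradius = √(r²−h²) = √(5.5²−1.2²) = 5.367 (area = (8/2)·5.367²·sin(360°/8) = 81.49 mm²); Merging all regions: the 2 present regions are separate (no shared area or edge), so areas and boundary lengths simply add and each stays a separate island — area = 142.10 mm²; the cube at (12, 6.5) is not intersected at this z (z outside [0, 19.5]); Taking the union: only that combined region is present, so the union is just that shape — area = 142.10 mm²; (rotated 35° about Z; rotation is an isometry so areas/perimeters/island counts are preserved). Checking containment: the cross-section at z = 21.8 is a subset of the cross-section at z = 21.2.

entirely on top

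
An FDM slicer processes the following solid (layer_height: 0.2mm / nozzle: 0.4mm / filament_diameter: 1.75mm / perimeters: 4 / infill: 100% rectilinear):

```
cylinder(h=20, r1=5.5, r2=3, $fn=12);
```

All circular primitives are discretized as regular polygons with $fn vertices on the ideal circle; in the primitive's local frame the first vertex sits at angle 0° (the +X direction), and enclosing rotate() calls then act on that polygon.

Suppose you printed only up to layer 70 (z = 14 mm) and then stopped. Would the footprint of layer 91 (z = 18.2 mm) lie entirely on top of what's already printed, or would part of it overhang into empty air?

entirely on top

Compare the two slices. At z = 14: the cone (r1=5.5→r2=3) has section circumradius 3.750 here — a regular 12-gon (area = (12/2)·3.750²·sin(360°/12) = 42.19 mm²). At z = 18.2: the cone: at t=0.910 of its height the radius interpolates to r₁+(r₂−r₁)t = 3.225, giving a regular 12-gon of that circumradius (area = (12/2)·3.225²·sin(360°/12) = 31.20 mm²). Checking containment: the cross-section at z = 18.2 is a subset of the cross-section at z = 14.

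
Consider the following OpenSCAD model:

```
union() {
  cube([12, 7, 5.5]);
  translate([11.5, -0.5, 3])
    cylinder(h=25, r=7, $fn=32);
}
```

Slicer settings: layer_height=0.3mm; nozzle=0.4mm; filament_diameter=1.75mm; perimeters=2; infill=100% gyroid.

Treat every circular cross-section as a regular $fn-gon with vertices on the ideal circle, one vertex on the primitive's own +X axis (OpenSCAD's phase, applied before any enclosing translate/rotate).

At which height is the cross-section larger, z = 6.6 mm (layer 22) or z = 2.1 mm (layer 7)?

layer 22 (z = 6.6 mm)

Layer 22 (z = 6.6): the cube does not reach this height (z outside [0, 5.5]); the r=7 cylinder at (11.5, -0.5) contributes a regular 32-gon of circumradius 7 (area = (32/2)·7.000²·sin(360°/32) = 152.95 mm²); Taking the union: only the r=7 cylinder at (11.5, -0.5) is present, so the union is just that shape — area = 152.95 mm². So its area = 152.95 mm². Layer 7 (z = 2.1): the cube (footprint 12×7) is included at this height (area 84.00 mm²); the cylinder at (11.5, -0.5) does not reach this height (z outside [3, 28]); Taking the union: only the 12×7 cube is present, so the union is just that shape — area = 84.00 mm². So its area = 84.00 mm². Layer 22 is larger (152.95 vs 84.00 mm²).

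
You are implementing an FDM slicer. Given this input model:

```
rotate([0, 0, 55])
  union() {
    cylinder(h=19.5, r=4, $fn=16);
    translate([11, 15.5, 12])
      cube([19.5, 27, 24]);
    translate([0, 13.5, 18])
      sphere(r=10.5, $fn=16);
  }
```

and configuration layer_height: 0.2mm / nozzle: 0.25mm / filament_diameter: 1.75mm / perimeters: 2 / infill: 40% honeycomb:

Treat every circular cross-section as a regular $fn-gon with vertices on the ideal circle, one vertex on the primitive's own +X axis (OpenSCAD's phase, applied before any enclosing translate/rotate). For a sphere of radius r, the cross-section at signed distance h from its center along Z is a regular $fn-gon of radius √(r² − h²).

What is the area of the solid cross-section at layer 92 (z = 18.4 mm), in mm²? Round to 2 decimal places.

910.24 mm²

At z = 18.4 mm: the r=4 cylinder gives a regular 16-gon of circumradius 4 (constant along its height) (area = (16/2)·4.000²·sin(360°/16) = 48.98 mm²); the 19.5×27 cube at (11, 15.5) contributes its full rectangle (area 526.50 mm²); the r=10.5 sphere at (0, 13.5) slices to a regular 16-gon of circumradius 10.492 (√(r²−h²) with h=0.4 from center) (area = (16/2)·10.492²·sin(360°/16) = 337.04 mm²); Merging all regions: the regions partially overlap — summed areas 912.52 mm² minus the doubly-counted overlap 2.28 mm² gives 910.24 mm² — area = 910.24 mm²; (rotated 55° about Z; rotation is an isometry so areas/perimeters/island counts are preserved). Overall, the cross-section has 2 separate islands. Net area = 910.24 mm².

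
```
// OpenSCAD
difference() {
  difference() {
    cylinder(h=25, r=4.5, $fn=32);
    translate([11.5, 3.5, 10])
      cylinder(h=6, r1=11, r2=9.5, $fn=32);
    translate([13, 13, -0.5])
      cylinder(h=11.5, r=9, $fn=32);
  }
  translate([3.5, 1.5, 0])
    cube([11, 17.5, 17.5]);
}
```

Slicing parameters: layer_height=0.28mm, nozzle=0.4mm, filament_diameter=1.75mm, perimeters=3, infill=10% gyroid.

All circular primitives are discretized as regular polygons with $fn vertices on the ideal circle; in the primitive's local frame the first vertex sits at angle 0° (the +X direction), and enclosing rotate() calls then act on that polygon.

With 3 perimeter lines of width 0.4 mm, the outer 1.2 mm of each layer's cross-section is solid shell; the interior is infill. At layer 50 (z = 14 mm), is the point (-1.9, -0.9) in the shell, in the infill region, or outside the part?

At z = 14 mm: the r=4.5 cylinder contributes a regular 32-gon of circumradius 4.5; the cone at (11.5, 3.5) contributes a regular 32-gon of circumradius 10.000 (interpolated between r1=11 and r2=9.5 at t=0.667); the cylinder at (13, 13) is not intersected at this z (z outside [-0.5, 11]); Taking the first minus the rest: starting from the r=4.5 cylinder, the cone at (11.5, 3.5) partially overlaps it — only the 12.02 mm² overlap (of its 312.14 mm²) is removed, clipping the outline — 1 connected region; the cube at (3.5, 1.5) (footprint 11×17.5) is included at this height; Subtracting the remaining from the first: starting from that combined region, the 11×17.5 cube at (3.5, 1.5) misses the remaining region (no effect) — 1 connected region. Overall, the cross-section is a single solid region. The nearest boundary edge runs (-3.74, -2.50)→(-4.16, -1.72); distance from the point to it = 2.38 mm. The point is inside the cross-section and 2.38 mm from the nearest boundary — more than the 1.2 mm shell width (3 × 0.4), so it's in the infill interior.

infill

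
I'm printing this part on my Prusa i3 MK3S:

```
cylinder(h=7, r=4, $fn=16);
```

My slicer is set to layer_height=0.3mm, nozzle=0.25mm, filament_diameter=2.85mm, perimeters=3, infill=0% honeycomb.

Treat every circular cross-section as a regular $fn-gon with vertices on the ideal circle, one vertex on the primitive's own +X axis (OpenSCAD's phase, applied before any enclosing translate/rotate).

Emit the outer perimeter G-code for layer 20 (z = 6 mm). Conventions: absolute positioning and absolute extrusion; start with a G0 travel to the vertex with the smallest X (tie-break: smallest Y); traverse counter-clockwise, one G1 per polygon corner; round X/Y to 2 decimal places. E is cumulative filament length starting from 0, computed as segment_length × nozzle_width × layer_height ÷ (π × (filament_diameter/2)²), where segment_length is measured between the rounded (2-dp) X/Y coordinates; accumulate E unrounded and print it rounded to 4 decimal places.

G0 X-4.00 Y0.00 Z6.00
G1 X-3.70 Y-1.53 E0.0183
G1 X-2.83 Y-2.83 E0.0367
G1 X-1.53 Y-3.70 E0.0551
G1 X0.00 Y-4.00 E0.0734
G1 X1.53 Y-3.70 E0.0918
G1 X2.83 Y-2.83 E0.1102
G1 X3.70 Y-1.53 E0.1286
G1 X4.00 Y0.00 E0.1469
G1 X3.70 Y1.53 E0.1652
G1 X2.83 Y2.83 E0.1836
G1 X1.53 Y3.70 E0.2020
G1 X0.00 Y4.00 E0.2203
G1 X-1.53 Y3.70 E0.2387
G1 X-2.83 Y2.83 E0.2570
G1 X-3.70 Y1.53 E0.2754
G1 X-4.00 Y0.00 E0.2938

At z = 6 mm: the cylinder: section is a regular 16-gon, circumradius r=4. The outline is a single polygon with 16 vertices. Extrusion per mm of travel: 0.25 × 0.3 / (π × 1.425²) = 0.011757. Accumulating E over each segment gives final E = 0.2938.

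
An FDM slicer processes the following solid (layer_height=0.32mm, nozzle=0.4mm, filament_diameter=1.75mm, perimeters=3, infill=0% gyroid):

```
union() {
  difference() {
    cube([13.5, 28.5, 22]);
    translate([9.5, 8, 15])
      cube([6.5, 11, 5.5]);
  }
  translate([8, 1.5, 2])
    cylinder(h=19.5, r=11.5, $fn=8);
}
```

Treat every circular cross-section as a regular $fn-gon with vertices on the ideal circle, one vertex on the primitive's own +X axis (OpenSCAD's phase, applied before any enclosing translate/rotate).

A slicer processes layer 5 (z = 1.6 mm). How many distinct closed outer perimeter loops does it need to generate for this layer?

At z = 1.6 mm: the cube is present — its section is the full 13.5×28.5 rectangle; the cube at (9.5, 8) is absent (z outside [15, 20.5]); Subtracting the remaining from the first: none of the subtracted shapes is present at this height, so the 13.5×28.5 cube is unchanged — 1 connected region; the cylinder at (8, 1.5) is not intersected at this z (z outside [2, 21.5]); Taking the union: only the result so far is present, so the union is just that shape — 1 connected region. The result has 1 disconnected region.

1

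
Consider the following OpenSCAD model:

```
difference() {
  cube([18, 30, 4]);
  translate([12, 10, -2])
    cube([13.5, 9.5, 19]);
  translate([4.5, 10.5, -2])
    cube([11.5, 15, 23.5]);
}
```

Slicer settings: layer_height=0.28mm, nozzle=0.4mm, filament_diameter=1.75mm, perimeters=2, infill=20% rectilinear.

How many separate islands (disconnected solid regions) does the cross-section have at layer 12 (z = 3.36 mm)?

1

At z = 3.36 mm: the 18×30 cube contributes its full rectangle; the cube at (12, 10) is present — its section is the full 13.5×9.5 rectangle; the cube at (4.5, 10.5) is present — its section is the full 11.5×15 rectangle; Taking the first minus the rest: starting from the 18×30 cube, the 13.5×9.5 cube at (12, 10) partially overlaps it — only the 57.00 mm² overlap (of its 128.25 mm²) is removed, clipping the outline; the 11.5×15 cube at (4.5, 10.5) partially overlaps it — only the 136.50 mm² overlap (of its 172.50 mm²) is removed, clipping the outline — 1 connected region. Overall, the cross-section is a single solid region. Island count = 1.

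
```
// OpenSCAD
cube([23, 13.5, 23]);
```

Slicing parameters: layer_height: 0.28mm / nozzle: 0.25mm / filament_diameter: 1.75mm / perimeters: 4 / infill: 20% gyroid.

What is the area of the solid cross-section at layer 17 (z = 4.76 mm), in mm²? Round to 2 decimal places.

At z = 4.76 mm: the cube is present — its section is the full 23×13.5 rectangle (area 310.50 mm²). Overall, the cross-section is a single solid region. Net area = 310.50 mm².

310.50 mm²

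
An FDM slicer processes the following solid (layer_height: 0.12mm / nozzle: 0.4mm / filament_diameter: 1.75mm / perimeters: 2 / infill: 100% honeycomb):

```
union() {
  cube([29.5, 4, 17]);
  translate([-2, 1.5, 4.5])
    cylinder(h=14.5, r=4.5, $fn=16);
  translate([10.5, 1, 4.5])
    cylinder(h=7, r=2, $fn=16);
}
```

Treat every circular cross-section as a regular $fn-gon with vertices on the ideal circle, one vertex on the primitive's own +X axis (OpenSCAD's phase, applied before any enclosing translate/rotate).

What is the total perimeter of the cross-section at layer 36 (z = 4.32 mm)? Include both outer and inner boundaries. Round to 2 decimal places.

At z = 4.32 mm: the cube is present — its section is the full 29.5×4 rectangle (perimeter 67.00 mm); the cylinder at (-2, 1.5) is not intersected at this z (z outside [4.5, 19]); the cylinder at (10.5, 1) is absent (z outside [4.5, 11.5]); Combining (union): only the 29.5×4 cube is present, so the union is just that shape — boundary = 67.00 mm. Overall, the cross-section is a single solid region. Total boundary length (outer) = 67.00 mm.

67.00 mm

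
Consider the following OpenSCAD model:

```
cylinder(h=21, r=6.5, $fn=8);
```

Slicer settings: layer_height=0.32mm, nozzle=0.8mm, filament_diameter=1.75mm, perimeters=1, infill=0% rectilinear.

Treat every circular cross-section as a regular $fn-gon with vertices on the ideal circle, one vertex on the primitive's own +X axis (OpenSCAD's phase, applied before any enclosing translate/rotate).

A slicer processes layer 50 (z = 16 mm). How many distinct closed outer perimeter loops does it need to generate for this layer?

1

At z = 16 mm: the r=6.5 cylinder gives a regular 8-gon of circumradius 6.5 (constant along its height). The result has 1 disconnected region.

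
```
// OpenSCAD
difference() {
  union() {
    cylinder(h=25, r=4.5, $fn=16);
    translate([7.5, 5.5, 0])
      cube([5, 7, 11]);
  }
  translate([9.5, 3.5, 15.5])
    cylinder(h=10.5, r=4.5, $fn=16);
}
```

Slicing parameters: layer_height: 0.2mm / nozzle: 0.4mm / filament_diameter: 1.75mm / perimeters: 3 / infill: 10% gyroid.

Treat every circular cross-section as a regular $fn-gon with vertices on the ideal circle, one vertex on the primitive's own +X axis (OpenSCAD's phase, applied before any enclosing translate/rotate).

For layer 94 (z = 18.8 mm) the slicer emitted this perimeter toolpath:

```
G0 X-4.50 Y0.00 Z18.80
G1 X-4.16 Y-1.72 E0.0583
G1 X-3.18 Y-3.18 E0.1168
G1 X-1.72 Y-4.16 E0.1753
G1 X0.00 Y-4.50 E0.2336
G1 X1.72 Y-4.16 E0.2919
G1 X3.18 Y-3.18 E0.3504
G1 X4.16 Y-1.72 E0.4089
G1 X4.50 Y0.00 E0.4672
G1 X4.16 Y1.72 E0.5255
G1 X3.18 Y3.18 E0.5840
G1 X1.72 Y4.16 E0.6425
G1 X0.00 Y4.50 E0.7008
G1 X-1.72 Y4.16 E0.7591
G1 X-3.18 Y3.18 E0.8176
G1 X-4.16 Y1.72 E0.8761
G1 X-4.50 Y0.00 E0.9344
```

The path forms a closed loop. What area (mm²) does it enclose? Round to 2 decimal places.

Apply the shoelace formula to the sequence of (X, Y) vertices; enclosed area = 62.00 mm².

62.00 mm²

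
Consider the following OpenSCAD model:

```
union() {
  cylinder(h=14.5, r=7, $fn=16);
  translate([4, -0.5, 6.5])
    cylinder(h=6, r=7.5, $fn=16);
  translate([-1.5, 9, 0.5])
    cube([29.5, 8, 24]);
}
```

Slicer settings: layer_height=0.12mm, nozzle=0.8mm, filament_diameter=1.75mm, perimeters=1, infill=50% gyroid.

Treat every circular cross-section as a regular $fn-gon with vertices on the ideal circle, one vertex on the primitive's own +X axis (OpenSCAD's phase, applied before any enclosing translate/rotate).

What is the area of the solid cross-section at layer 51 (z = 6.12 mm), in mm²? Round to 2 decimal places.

386.01 mm²

At z = 6.12 mm: the r=7 cylinder contributes a regular 16-gon of circumradius 7 (area = (16/2)·7.000²·sin(360°/16) = 150.01 mm²); the cylinder at (4, -0.5) does not reach this height (z outside [6.5, 12.5]); the cube at (-1.5, 9) is present — its section is the full 29.5×8 rectangle (area 236.00 mm²); Combining (union): the 2 present regions are separate (no shared area or edge), so areas and boundary lengths simply add and each stays a separate island — area = 386.01 mm². Overall, the cross-section has 2 separate islands. Net area = 386.01 mm².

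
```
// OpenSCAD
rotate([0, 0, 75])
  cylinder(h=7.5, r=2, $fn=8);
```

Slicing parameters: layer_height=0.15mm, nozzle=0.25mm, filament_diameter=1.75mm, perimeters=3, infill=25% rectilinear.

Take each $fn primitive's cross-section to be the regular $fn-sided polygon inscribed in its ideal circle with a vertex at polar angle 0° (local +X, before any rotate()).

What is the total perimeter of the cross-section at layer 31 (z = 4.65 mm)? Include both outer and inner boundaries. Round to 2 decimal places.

12.25 mm

At z = 4.65 mm: the r=2 cylinder contributes a regular 8-gon of circumradius 2 (perimeter = 2·8·2.000·sin(180°/8) = 12.25 mm); (rotated 75° about Z; rotation is an isometry so areas/perimeters/island counts are preserved). Overall, the cross-section is a single solid region. Total boundary length (outer) = 12.25 mm.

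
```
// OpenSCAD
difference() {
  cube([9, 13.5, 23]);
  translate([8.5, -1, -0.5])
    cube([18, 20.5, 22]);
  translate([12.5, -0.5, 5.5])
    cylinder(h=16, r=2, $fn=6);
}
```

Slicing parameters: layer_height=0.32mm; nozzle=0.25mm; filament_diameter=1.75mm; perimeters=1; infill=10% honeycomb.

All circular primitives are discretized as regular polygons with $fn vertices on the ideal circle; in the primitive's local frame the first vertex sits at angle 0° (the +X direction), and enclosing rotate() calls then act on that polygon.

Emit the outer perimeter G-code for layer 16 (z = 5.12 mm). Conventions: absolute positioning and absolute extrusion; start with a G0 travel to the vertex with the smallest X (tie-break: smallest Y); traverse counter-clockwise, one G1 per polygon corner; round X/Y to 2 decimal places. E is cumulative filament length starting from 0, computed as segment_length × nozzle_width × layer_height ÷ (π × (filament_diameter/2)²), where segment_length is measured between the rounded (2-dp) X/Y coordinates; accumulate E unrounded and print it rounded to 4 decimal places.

At z = 5.12 mm: the 9×13.5 cube contributes its full rectangle; the 18×20.5 cube at (8.5, -1) contributes its full rectangle; the cylinder at (12.5, -0.5) is not intersected at this z (z outside [5.5, 21.5]); After the difference (first − rest): starting from the 9×13.5 cube, the 18×20.5 cube at (8.5, -1) partially overlaps it — only the 6.75 mm² overlap (of its 369.00 mm²) is removed, clipping the outline — 1 connected region. The outline is a single polygon with 4 vertices. Extrusion per mm of travel: 0.25 × 0.32 / (π × 0.875²) = 0.033260. Accumulating E over each segment gives final E = 1.4634.

G0 X0.00 Y0.00 Z5.12
G1 X8.50 Y0.00 E0.2827
G1 X8.50 Y13.50 E0.7317
G1 X0.00 Y13.50 E1.0144
G1 X0.00 Y0.00 E1.4634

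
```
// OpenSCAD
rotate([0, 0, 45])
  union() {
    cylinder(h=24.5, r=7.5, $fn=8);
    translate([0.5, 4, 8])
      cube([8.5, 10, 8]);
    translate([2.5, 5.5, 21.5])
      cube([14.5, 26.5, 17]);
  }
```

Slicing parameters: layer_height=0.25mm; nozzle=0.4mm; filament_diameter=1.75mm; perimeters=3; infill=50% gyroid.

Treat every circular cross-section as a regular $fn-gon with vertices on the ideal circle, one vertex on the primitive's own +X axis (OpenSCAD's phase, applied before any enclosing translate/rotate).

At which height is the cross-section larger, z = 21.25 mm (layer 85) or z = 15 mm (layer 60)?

Layer 85 (z = 21.25): the cylinder: section is a regular 8-gon, circumradius r=7.5 (area = (8/2)·7.500²·sin(360°/8) = 159.10 mm²); the cube at (0.5, 4) is absent (z outside [8, 16]); the cube at (2.5, 5.5) is not intersected at this z (z outside [21.5, 38.5]); Taking the union: only the r=7.5 cylinder is present, so the union is just that shape — area = 159.10 mm²; (whole slice rotated 45° about Z — lengths, areas and connectivity unchanged). So its area = 159.10 mm². Layer 60 (z = 15): the r=7.5 cylinder gives a regular 8-gon of circumradius 7.5 (constant along its height) (area = (8/2)·7.500²·sin(360°/8) = 159.10 mm²); the cube at (0.5, 4) is present — its section is the full 8.5×10 rectangle (area 85.00 mm²); the cube at (2.5, 5.5) does not reach this height (z outside [21.5, 38.5]); Merging all regions: the regions partially overlap — summed areas 244.10 mm² minus the doubly-counted overlap 11.39 mm² gives 232.71 mm² — area = 232.71 mm²; (whole slice rotated 45° about Z — lengths, areas and connectivity unchanged). So its area = 232.71 mm². Layer 60 is larger (232.71 vs 159.10 mm²).

layer 60 (z = 15 mm)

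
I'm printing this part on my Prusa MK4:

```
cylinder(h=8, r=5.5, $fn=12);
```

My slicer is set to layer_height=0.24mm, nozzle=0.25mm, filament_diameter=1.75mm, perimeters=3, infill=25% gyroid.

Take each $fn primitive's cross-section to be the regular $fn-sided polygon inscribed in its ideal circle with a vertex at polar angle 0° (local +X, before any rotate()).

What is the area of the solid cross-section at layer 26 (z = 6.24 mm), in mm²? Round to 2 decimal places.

At z = 6.24 mm: the r=5.5 cylinder contributes a regular 12-gon of circumradius 5.5 (area = (12/2)·5.500²·sin(360°/12) = 90.75 mm²). Overall, the cross-section is a single solid region. Net area = 90.75 mm².

90.75 mm²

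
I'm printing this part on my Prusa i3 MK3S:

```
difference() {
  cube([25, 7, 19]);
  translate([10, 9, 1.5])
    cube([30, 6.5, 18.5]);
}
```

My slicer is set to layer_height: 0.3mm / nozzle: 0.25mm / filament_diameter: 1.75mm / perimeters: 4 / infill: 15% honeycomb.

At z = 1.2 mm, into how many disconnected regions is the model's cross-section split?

1

At z = 1.2 mm: the cube is present — its section is the full 25×7 rectangle; the cube at (10, 9) is absent (z outside [1.5, 20]); Subtracting the remaining from the first: none of the subtracted shapes is present at this height, so the 25×7 cube is unchanged — 1 connected region. The result has 1 disconnected region.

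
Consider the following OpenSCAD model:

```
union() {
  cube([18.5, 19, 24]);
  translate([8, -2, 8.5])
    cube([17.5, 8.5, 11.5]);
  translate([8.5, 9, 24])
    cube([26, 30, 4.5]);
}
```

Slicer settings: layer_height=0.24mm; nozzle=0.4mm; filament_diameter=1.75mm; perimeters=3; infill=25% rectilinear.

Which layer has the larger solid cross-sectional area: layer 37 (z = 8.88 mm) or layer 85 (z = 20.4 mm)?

Layer 37 (z = 8.88): the 18.5×19 cube contributes its full rectangle (area 351.50 mm²); the cube at (8, -2) is present — its section is the full 17.5×8.5 rectangle (area 148.75 mm²); the cube at (8.5, 9) does not reach this height (z outside [24, 28.5]); Merging all regions: the regions partially overlap — summed areas 500.25 mm² minus the doubly-counted overlap 68.25 mm² gives 432.00 mm² — area = 432.00 mm². So its area = 432.00 mm². Layer 85 (z = 20.4): the cube (footprint 18.5×19) is included at this height (area 351.50 mm²); the cube at (8, -2) is not intersected at this z (z outside [8.5, 20]); the cube at (8.5, 9) does not reach this height (z outside [24, 28.5]); Combining (union): only the 18.5×19 cube is present, so the union is just that shape — area = 351.50 mm². So its area = 351.50 mm². Layer 37 is larger (432.00 vs 351.50 mm²).

layer 37 (z = 8.88 mm)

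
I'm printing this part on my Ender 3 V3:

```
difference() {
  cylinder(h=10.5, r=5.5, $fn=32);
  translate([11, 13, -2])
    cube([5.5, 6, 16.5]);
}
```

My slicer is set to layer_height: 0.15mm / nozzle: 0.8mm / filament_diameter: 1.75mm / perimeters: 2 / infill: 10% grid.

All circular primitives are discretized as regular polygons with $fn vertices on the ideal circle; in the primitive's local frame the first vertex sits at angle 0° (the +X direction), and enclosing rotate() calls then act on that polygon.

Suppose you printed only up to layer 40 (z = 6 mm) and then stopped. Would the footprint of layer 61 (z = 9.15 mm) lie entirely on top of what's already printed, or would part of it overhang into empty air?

Compare the two slices. At z = 6: the r=5.5 cylinder gives a regular 32-gon of circumradius 5.5 (constant along its height) (area = (32/2)·5.500²·sin(360°/32) = 94.42 mm²); the cube at (11, 13) (footprint 5.5×6) is included at this height (area 33.00 mm²); Subtracting the remaining from the first: starting from the r=5.5 cylinder (94.42 mm²), the 5.5×6 cube at (11, 13) misses the remaining region (no effect) — area = 94.42 mm². At z = 9.15: the cylinder: section is a regular 32-gon, circumradius r=5.5 (area = (32/2)·5.500²·sin(360°/32) = 94.42 mm²); the cube at (11, 13) is present — its section is the full 5.5×6 rectangle (area 33.00 mm²); Taking the first minus the rest: starting from the r=5.5 cylinder (94.42 mm²), the 5.5×6 cube at (11, 13) misses the remaining region (no effect) — area = 94.42 mm². Checking containment: the cross-section at z = 9.15 is a subset of the cross-section at z = 6.

entirely on top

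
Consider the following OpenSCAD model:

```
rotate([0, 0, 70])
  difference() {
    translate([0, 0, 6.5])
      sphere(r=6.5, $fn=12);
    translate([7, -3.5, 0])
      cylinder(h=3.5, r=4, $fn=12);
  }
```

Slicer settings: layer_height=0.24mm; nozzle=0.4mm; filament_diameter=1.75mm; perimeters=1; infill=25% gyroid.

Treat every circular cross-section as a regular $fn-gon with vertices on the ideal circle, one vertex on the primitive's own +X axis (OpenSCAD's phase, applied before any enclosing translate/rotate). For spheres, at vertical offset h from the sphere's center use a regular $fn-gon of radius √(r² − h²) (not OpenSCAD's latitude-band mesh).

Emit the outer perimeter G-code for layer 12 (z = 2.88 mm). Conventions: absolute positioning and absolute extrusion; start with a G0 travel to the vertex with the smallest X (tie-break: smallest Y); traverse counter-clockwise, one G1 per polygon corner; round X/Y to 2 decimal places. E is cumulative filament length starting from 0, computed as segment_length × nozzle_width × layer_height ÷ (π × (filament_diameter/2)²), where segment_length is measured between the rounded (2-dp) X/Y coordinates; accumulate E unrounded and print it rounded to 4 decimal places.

At z = 2.88 mm: the r=6.5 sphere slices to a regular 12-gon of circumradius 5.399 (√(r²−h²) with h=3.62 from center); the r=4 cylinder at (7, -3.5) gives a regular 12-gon of circumradius 4 (constant along its height); Taking the first minus the rest: starting from the r=6.5 sphere, the r=4 cylinder at (7, -3.5) partially overlaps it — only the 4.36 mm² overlap (of its 48.00 mm²) is removed, clipping the outline — 1 connected region; (whole slice rotated 70° about Z — lengths, areas and connectivity unchanged). The outline is a single polygon with 15 vertices. Extrusion per mm of travel: 0.4 × 0.24 / (π × 0.875²) = 0.039912. Accumulating E over each segment gives final E = 1.3503.

G0 X-5.32 Y-0.94 Z2.88
G1 X-4.14 Y-3.47 E0.1114
G1 X-1.85 Y-5.07 E0.2229
G1 X0.94 Y-5.32 E0.3347
G1 X3.47 Y-4.14 E0.4461
G1 X5.07 Y-1.85 E0.5576
G1 X5.32 Y0.94 E0.6694
G1 X5.03 Y1.56 E0.6968
G1 X4.31 Y1.62 E0.7256
G1 X2.62 Y2.81 E0.8081
G1 X1.74 Y4.69 E0.8909
G1 X1.78 Y5.08 E0.9066
G1 X-0.94 Y5.32 E1.0156
G1 X-3.47 Y4.14 E1.1270
G1 X-5.07 Y1.85 E1.2385
G1 X-5.32 Y-0.94 E1.3503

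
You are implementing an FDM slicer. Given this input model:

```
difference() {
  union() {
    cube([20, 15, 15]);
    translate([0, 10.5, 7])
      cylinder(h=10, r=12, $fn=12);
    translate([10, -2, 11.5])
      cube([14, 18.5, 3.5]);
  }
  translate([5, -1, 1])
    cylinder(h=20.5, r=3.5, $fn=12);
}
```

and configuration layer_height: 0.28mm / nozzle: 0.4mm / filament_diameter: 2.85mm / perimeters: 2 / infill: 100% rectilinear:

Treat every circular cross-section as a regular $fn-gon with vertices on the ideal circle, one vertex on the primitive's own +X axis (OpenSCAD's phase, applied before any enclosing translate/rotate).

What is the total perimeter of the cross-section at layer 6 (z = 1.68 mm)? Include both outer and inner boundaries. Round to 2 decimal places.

At z = 1.68 mm: the cube is present — its section is the full 20×15 rectangle (perimeter 70.00 mm); the cylinder at (0, 10.5) is absent (z outside [7, 17]); the cube at (10, -2) does not reach this height (z outside [11.5, 15]); Taking the union: only the 20×15 cube is present, so the union is just that shape — boundary = 70.00 mm; the r=3.5 cylinder at (5, -1) gives a regular 12-gon of circumradius 3.5 (constant along its height) (perimeter = 2·12·3.500·sin(180°/12) = 21.74 mm); Subtracting the remaining from the first: starting from the result so far, the r=3.5 cylinder at (5, -1) partially overlaps it — only the 11.64 mm² overlap (of its 36.75 mm²) is removed, clipping the outline — boundary = 72.34 mm. Overall, the cross-section is a single solid region. Total boundary length (outer) = 72.34 mm.

72.34 mm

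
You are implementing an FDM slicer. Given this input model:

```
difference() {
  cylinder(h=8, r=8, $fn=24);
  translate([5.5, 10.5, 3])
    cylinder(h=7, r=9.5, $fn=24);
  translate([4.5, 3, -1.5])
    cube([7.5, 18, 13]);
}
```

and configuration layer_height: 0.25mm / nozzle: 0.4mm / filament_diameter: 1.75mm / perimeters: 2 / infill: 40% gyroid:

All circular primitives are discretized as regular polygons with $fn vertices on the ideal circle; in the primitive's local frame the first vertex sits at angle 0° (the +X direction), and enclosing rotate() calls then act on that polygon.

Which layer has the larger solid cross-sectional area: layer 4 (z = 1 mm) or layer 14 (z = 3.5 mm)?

layer 4 (z = 1 mm)

Layer 4 (z = 1): the cylinder: section is a regular 24-gon, circumradius r=8 (area = (24/2)·8.000²·sin(360°/24) = 198.77 mm²); the cylinder at (5.5, 10.5) is absent (z outside [3, 10]); the cube at (4.5, 3) is present — its section is the full 7.5×18 rectangle (area 135.00 mm²); Taking the first minus the rest: starting from the r=8 cylinder (198.77 mm²), the 7.5×18 cube at (4.5, 3) partially overlaps it — only the 6.12 mm² overlap (of its 135.00 mm²) is removed, clipping the outline — area = 192.65 mm². So its area = 192.65 mm². Layer 14 (z = 3.5): the r=8 cylinder contributes a regular 24-gon of circumradius 8 (area = (24/2)·8.000²·sin(360°/24) = 198.77 mm²); the cylinder at (5.5, 10.5): section is a regular 24-gon, circumradius r=9.5 (area = (24/2)·9.500²·sin(360°/24) = 280.30 mm²); the cube at (4.5, 3) (footprint 7.5×18) is included at this height (area 135.00 mm²); Taking the first minus the rest: starting from the r=8 cylinder (198.77 mm²), the r=9.5 cylinder at (5.5, 10.5) partially overlaps it — only the 48.55 mm² overlap (of its 280.30 mm²) is removed, clipping the outline; the 7.5×18 cube at (4.5, 3) misses the remaining region (no effect) — area = 150.22 mm². So its area = 150.22 mm². Layer 4 is larger (192.65 vs 150.22 mm²).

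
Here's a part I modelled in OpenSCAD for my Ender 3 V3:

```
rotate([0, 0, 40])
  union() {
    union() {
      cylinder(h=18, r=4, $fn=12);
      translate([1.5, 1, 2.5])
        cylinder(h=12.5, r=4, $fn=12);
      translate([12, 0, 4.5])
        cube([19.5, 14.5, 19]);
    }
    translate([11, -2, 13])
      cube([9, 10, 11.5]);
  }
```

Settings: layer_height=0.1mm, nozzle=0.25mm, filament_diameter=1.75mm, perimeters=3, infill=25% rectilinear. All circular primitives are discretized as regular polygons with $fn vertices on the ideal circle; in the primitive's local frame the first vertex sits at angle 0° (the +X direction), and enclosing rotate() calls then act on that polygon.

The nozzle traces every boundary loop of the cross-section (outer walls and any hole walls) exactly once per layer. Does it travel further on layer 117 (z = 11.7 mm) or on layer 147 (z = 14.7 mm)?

Layer 117 (z = 11.7): the r=4 cylinder gives a regular 12-gon of circumradius 4 (constant along its height) (perimeter = 2·12·4.000·sin(180°/12) = 24.85 mm); the cylinder at (1.5, 1): section is a regular 12-gon, circumradius r=4 (perimeter = 2·12·4.000·sin(180°/12) = 24.85 mm); the cube at (12, 0) (footprint 19.5×14.5) is included at this height (perimeter 68.00 mm); Taking the union: the regions partially overlap (shared area 34.02 mm²), so the edge portions inside another operand are dropped and the merged outline is re-measured after clipping — boundary = 96.57 mm; the cube at (11, -2) is not intersected at this z (z outside [13, 24.5]); Merging all regions: only the result so far is present, so the union is just that shape — boundary = 96.57 mm; (whole slice rotated 40° about Z — lengths, areas and connectivity unchanged). So its perimeter = 96.57 mm. Layer 147 (z = 14.7): the r=4 cylinder gives a regular 12-gon of circumradius 4 (constant along its height) (perimeter = 2·12·4.000·sin(180°/12) = 24.85 mm); the r=4 cylinder at (1.5, 1) contributes a regular 12-gon of circumradius 4 (perimeter = 2·12·4.000·sin(180°/12) = 24.85 mm); the cube at (12, 0) (footprint 19.5×14.5) is included at this height (perimeter 68.00 mm); Combining (union): the regions partially overlap (shared area 34.02 mm²), so the edge portions inside another operand are dropped and the merged outline is re-measured after clipping — boundary = 96.57 mm; the cube at (11, -2) (footprint 9×10) is included at this height (perimeter 38.00 mm); Merging all regions: the regions partially overlap (shared area 64.00 mm²), so the edge portions inside another operand are dropped and the merged outline is re-measured after clipping — boundary = 102.57 mm; (rotated 40° about Z; rotation is an isometry so areas/perimeters/island counts are preserved). So its perimeter = 102.57 mm. Layer 147 is larger (102.57 vs 96.57 mm).

layer 147 (z = 14.7 mm)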